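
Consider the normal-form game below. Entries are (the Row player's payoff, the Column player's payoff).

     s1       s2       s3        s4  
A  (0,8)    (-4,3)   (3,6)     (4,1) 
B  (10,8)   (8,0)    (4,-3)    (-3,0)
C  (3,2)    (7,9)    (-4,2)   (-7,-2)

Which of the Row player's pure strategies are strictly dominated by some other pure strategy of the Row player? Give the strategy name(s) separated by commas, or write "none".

Nothing dominates A: B at s4 (4>-3); C at s3 (3>-4).
B: no other strategy beats it everywhere (A at s1 (10>0); C at s1 (10>3)).
C is strictly dominated by B (s1: 10>3, s2: 8>7, s3: 4>-4, s4: -3>-7).

C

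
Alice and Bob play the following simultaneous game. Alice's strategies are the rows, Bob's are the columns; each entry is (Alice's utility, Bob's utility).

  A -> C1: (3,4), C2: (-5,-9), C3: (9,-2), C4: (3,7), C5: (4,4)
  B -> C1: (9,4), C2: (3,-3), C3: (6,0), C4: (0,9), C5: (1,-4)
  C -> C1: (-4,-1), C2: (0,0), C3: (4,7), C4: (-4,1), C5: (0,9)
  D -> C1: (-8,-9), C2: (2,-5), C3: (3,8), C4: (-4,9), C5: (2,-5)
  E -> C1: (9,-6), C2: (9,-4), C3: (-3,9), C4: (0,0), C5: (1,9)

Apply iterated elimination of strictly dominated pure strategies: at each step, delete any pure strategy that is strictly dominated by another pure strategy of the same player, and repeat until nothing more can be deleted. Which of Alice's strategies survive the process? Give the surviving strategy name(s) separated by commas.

A

For Alice, B strictly dominates C on the remaining columns (C1: 9>-4, C2: 3>0, C3: 6>4, C4: 0>-4, C5: 1>0); eliminate C.
Bob's strategy C1 is strictly dominated by C4 (A: 7>4, B: 9>4, D: 9>-9, E: 0>-6) and is removed.
For Bob, C3 strictly dominates C2 on the remaining rows (A: -2>-9, B: 0>-3, D: 8>-5, E: 9>-4); eliminate C2.
For Alice, A strictly dominates B on the remaining columns (C3: 9>6, C4: 3>0, C5: 4>1); eliminate B.
Row D is eliminated: A beats it against every remaining column (C3: 9>3, C4: 3>-4, C5: 4>2).
For Alice, A strictly dominates E on the remaining columns (C3: 9>-3, C4: 3>0, C5: 4>1); eliminate E.
Bob's strategy C3 is strictly dominated by C4 (A: 7>-2) and is removed.
Bob's strategy C5 is strictly dominated by C4 (A: 7>4) and is removed.
Among the remaining strategies, none is strictly dominated by another pure strategy of the same player, so the elimination stops.
Surviving strategies — Alice: {A}; Bob: {C4}.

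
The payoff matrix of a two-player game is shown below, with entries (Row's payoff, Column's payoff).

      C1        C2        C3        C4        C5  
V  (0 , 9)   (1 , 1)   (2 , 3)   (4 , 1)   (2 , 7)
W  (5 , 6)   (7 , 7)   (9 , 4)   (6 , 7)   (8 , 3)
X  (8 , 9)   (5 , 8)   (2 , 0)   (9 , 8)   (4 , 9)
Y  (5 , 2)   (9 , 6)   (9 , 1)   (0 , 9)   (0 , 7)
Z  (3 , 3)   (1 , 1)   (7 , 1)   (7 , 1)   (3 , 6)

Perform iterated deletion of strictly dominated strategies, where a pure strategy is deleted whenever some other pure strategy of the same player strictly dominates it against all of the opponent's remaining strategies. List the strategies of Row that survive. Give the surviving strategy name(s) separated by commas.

Row V is eliminated: W beats it against every remaining column (C1: 5>0, C2: 7>1, C3: 9>2, C4: 6>4, C5: 8>2).
Column's strategy C3 is strictly dominated by C1 (W: 6>4, X: 9>0, Y: 2>1, Z: 3>1) and is removed.
Row Z is eliminated: X beats it against every remaining column (C1: 8>3, C2: 5>1, C4: 9>7, C5: 4>3).
Among the remaining strategies, none is strictly dominated by another pure strategy of the same player, so the elimination stops.
Surviving strategies — Row: {W, X, Y}; Column: {C1, C2, C4, C5}.

W, X, Y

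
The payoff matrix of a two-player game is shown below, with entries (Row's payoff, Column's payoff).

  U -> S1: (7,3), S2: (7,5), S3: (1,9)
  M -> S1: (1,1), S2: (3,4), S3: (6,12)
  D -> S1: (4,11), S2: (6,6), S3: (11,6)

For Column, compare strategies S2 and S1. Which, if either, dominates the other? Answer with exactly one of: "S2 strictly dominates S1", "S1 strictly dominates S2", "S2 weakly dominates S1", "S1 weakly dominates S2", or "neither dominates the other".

Compare S2 to S1 across each opponent action: U: 5>3, M: 4>1, D: 6<11.
S2 does better at U, M but worse at D; neither strategy dominates the other.

neither dominates the other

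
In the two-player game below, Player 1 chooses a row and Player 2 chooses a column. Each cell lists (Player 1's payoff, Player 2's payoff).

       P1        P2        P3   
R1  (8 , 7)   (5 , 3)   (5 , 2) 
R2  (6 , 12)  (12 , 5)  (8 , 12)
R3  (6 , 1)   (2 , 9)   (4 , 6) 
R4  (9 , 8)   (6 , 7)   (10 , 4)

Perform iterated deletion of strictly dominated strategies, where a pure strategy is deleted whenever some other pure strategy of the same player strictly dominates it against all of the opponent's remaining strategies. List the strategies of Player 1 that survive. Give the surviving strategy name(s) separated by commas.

R4

Player 1's strategy R1 is strictly dominated by R4 (P1: 9>8, P2: 6>5, P3: 10>5) and is removed.
Row R3 is eliminated: R4 beats it against every remaining column (P1: 9>6, P2: 6>2, P3: 10>4).
Player 2's strategy P2 is strictly dominated by P1 (R2: 12>5, R4: 8>7) and is removed.
Row R2 is eliminated: R4 beats it against every remaining column (P1: 9>6, P3: 10>8).
Player 2's strategy P3 is strictly dominated by P1 (R4: 8>4) and is removed.
Among the remaining strategies, none is strictly dominated by another pure strategy of the same player, so the elimination stops.
Surviving strategies — Player 1: {R4}; Player 2: {P1}.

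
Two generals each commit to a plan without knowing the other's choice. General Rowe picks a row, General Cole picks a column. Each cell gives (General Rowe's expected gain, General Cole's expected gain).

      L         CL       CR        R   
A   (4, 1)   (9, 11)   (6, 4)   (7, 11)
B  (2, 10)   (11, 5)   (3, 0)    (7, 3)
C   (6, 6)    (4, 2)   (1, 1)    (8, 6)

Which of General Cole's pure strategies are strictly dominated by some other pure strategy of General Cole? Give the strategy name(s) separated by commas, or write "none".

CR

L is not dominated — it holds its own against CL at B (10>5); CR at B (10>0); R at B (10>3).
CL: no other strategy beats it everywhere (L at A (11>1); CR at A (11>4); R at A (11=11)).
CR is strictly dominated by CL (A: 11>4, B: 5>0, C: 2>1).
R is not dominated — it holds its own against L at A (11>1); CL at A (11=11); CR at A (11>4).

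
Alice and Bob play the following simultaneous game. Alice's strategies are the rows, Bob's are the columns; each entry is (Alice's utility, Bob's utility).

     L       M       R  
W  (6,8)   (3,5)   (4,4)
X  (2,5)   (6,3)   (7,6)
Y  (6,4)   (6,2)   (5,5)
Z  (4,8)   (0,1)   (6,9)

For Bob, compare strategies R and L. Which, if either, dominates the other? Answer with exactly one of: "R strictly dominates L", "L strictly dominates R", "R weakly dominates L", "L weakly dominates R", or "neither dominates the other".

R's payoffs vs L's, by Alice's action — W: 4<8, X: 6>5, Y: 5>4, Z: 9>8.
R does better at X, Y, Z but worse at W; neither strategy dominates the other.

neither dominates the other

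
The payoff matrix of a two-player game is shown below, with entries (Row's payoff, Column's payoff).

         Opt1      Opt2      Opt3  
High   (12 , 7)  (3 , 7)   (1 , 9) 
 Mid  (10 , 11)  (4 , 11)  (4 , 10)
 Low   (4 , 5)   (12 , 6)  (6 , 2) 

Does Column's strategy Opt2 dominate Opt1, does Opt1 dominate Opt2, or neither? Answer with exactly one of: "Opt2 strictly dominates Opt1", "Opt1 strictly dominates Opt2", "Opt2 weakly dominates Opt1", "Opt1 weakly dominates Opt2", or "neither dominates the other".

Opt2's payoffs vs Opt1's, by Row's action — High: 7=7, Mid: 11=11, Low: 6>5.
Opt2 is at least as good everywhere and strictly better somewhere (tied only at High, Mid), so Opt2 weakly but not strictly dominates Opt1.

Opt2 weakly dominates Opt1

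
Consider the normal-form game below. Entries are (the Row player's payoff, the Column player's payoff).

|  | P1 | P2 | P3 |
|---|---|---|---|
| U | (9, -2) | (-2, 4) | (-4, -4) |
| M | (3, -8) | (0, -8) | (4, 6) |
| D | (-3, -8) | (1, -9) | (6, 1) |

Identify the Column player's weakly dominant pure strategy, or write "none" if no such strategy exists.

P1 fails to dominate P2 at U (-2<4).
P2 fails to dominate P1 at D (-9<-8).
P3 fails to dominate P1 at U (-4<-2).
No single strategy dominates all the others.

none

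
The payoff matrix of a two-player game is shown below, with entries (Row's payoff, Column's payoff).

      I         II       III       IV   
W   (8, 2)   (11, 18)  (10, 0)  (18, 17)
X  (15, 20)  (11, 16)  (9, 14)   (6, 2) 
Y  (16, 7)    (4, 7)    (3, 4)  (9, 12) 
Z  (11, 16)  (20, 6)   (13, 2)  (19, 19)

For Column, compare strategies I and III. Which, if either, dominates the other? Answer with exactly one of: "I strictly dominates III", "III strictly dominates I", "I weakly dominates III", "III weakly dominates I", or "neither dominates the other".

I strictly dominates III

Compare I to III across every action of Row: W: 2>0, X: 20>14, Y: 7>4, Z: 16>2.
I gives a strictly higher payoff against every action of Row, so I strictly dominates III.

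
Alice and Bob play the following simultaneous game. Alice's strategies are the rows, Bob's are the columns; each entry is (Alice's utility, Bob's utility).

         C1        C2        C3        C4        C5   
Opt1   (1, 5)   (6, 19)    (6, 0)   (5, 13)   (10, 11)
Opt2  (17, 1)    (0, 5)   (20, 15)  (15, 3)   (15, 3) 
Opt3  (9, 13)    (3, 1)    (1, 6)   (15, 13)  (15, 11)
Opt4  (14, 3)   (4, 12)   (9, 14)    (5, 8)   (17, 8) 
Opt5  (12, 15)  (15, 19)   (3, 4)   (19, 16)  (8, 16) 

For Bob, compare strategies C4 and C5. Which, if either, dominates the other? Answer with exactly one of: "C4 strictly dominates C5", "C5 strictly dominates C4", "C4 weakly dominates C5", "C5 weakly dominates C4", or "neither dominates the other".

Compare C4 to C5 across every action of Alice: Opt1: 13>11, Opt2: 3=3, Opt3: 13>11, Opt4: 8=8, Opt5: 16=16.
C4 is at least as good everywhere and strictly better somewhere (tied only at Opt2, Opt4, Opt5), so C4 weakly but not strictly dominates C5.

C4 weakly dominates C5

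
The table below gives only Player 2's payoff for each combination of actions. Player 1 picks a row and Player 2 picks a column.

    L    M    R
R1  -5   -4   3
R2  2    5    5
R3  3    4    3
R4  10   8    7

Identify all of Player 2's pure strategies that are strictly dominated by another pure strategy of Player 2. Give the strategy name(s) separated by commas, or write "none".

none

L is not dominated — it holds its own against M at R4 (10>8); R at R3 (3=3).
M: no other strategy beats it everywhere (L at R1 (-4>-5); R at R2 (5=5)).
R is not dominated — it holds its own against L at R1 (3>-5); M at R1 (3>-4).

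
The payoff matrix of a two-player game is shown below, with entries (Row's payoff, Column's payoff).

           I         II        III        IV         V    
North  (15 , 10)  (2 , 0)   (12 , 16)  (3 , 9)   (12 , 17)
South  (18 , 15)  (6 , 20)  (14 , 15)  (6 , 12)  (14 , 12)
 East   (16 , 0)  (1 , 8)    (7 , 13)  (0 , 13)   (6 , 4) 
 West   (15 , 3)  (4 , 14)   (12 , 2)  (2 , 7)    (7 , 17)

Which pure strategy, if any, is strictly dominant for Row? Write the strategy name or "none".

South vs North: I: 18>15, II: 6>2, III: 14>12, IV: 6>3, V: 14>12.
South vs East: I: 18>16, II: 6>1, III: 14>7, IV: 6>0, V: 14>6.
South vs West: I: 18>15, II: 6>4, III: 14>12, IV: 6>2, V: 14>7.
South strictly beats every other strategy against every opponent action, so it is strictly dominant.

South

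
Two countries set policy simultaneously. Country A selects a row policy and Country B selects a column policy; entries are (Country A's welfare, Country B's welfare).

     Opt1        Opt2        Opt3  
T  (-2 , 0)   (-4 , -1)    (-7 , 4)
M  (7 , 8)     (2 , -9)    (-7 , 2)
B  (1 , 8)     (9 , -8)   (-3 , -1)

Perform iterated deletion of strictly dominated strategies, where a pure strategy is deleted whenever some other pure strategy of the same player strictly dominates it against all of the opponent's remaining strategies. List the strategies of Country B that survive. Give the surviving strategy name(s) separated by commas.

For Country A, B strictly dominates T on the remaining columns (Opt1: 1>-2, Opt2: 9>-4, Opt3: -3>-7); eliminate T.
For Country B, Opt1 strictly dominates Opt2 on the remaining rows (M: 8>-9, B: 8>-8); eliminate Opt2.
Column Opt3 is eliminated: Opt1 beats it against every remaining row (M: 8>2, B: 8>-1).
Country A's strategy B is strictly dominated by M (Opt1: 7>1) and is removed.
Among the remaining strategies, none is strictly dominated by another pure strategy of the same player, so the elimination stops.
Surviving strategies — Country A: {M}; Country B: {Opt1}.

Opt1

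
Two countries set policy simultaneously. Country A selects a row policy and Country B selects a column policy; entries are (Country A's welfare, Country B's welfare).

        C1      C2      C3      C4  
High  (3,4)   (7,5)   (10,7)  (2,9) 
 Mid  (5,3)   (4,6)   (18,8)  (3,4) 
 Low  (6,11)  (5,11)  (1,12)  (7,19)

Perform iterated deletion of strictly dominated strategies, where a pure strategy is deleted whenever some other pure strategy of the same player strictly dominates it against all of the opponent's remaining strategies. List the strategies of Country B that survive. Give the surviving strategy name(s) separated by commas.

C3, C4

Column C1 is eliminated: C3 beats it against every remaining row (High: 7>4, Mid: 8>3, Low: 12>11).
Column C2 is eliminated: C3 beats it against every remaining row (High: 7>5, Mid: 8>6, Low: 12>11).
Country A's strategy High is strictly dominated by Mid (C3: 18>10, C4: 3>2) and is removed.
Among the remaining strategies, none is strictly dominated by another pure strategy of the same player, so the elimination stops.
Surviving strategies — Country A: {Mid, Low}; Country B: {C3, C4}.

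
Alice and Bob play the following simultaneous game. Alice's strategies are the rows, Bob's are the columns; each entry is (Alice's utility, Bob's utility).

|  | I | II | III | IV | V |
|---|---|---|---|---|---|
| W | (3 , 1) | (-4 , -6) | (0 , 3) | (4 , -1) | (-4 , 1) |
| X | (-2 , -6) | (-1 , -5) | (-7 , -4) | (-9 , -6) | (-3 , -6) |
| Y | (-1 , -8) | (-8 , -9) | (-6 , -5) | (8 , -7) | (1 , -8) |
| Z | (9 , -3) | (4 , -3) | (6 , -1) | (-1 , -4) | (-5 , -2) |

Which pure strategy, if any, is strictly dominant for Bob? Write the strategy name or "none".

III

III vs I: W: 3>1, X: -4>-6, Y: -5>-8, Z: -1>-3.
III vs II: W: 3>-6, X: -4>-5, Y: -5>-9, Z: -1>-3.
III vs IV: W: 3>-1, X: -4>-6, Y: -5>-7, Z: -1>-4.
III vs V: W: 3>1, X: -4>-6, Y: -5>-8, Z: -1>-2.
III strictly beats every other strategy against every opponent action, so it is strictly dominant.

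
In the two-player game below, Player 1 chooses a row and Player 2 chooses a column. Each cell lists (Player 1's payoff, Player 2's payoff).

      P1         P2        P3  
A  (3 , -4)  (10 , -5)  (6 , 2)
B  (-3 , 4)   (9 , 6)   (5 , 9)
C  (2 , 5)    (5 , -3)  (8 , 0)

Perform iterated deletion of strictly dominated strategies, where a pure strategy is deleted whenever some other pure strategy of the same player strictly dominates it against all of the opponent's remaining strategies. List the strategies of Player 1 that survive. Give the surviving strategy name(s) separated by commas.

Row B is eliminated: A beats it against every remaining column (P1: 3>-3, P2: 10>9, P3: 6>5).
Player 2's strategy P2 is strictly dominated by P1 (A: -4>-5, C: 5>-3) and is removed.
Among the remaining strategies, none is strictly dominated by another pure strategy of the same player, so the elimination stops.
Surviving strategies — Player 1: {A, C}; Player 2: {P1, P3}.

A, C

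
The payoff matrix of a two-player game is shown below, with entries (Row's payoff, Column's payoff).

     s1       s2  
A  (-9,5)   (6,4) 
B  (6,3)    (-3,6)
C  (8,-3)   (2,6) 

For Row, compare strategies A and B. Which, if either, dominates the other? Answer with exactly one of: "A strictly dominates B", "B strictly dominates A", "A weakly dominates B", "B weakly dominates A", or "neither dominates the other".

neither dominates the other

Compare A to B across every action of Column: s1: -9<6, s2: 6>-3.
A does better at s2 but worse at s1; neither strategy dominates the other.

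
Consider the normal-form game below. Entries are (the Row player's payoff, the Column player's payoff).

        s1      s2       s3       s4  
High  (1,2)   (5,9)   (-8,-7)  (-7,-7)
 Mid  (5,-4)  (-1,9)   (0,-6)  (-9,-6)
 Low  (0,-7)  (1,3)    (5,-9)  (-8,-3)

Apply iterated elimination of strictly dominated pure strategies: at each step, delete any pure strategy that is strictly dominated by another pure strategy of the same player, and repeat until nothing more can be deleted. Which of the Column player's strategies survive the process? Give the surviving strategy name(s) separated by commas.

s2

For the Column player, s2 strictly dominates s1 on the remaining rows (High: 9>2, Mid: 9>-4, Low: 3>-7); eliminate s1.
The Row player's strategy Mid is strictly dominated by Low (s2: 1>-1, s3: 5>0, s4: -8>-9) and is removed.
The Column player's strategy s3 is strictly dominated by s2 (High: 9>-7, Low: 3>-9) and is removed.
The Row player's strategy Low is strictly dominated by High (s2: 5>1, s4: -7>-8) and is removed.
For the Column player, s2 strictly dominates s4 on the remaining rows (High: 9>-7); eliminate s4.
Among the remaining strategies, none is strictly dominated by another pure strategy of the same player, so the elimination stops.
Surviving strategies — the Row player: {High}; the Column player: {s2}.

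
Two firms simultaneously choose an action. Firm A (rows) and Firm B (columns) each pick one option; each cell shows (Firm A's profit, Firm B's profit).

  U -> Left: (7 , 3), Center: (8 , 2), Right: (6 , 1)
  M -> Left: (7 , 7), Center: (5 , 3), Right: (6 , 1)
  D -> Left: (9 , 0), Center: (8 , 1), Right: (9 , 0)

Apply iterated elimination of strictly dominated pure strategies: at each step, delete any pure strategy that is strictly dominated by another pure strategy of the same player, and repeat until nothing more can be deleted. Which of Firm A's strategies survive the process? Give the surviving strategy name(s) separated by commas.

Firm A's strategy M is strictly dominated by D (Left: 9>7, Center: 8>5, Right: 9>6) and is removed.
For Firm B, Center strictly dominates Right on the remaining rows (U: 2>1, D: 1>0); eliminate Right.
Among the remaining strategies, none is strictly dominated by another pure strategy of the same player, so the elimination stops.
Surviving strategies — Firm A: {U, D}; Firm B: {Left, Center}.

U, D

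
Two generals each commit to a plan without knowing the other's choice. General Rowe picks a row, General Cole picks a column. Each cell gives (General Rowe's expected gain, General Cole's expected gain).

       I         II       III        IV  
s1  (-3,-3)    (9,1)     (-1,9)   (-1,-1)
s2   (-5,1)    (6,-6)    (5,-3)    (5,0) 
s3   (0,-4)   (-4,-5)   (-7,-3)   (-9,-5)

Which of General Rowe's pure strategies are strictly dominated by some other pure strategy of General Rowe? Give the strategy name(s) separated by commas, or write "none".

s1: no other strategy beats it everywhere (s2 at I (-3>-5); s3 at II (9>-4)).
s2: no other strategy beats it everywhere (s1 at III (5>-1); s3 at II (6>-4)).
s3 is not dominated — it holds its own against s1 at I (0>-3); s2 at I (0>-5).

none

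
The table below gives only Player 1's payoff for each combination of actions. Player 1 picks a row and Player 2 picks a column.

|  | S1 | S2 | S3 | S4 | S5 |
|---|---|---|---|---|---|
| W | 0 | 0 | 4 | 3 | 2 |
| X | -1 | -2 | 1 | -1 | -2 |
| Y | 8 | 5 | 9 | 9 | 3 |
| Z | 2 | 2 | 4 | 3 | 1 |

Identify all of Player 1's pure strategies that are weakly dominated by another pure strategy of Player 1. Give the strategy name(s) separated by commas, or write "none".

W, X, Z

W is weakly dominated by Y (S1: 8>0, S2: 5>0, S3: 9>4, S4: 9>3, S5: 3>2).
X: dominated, since W does at least as well everywhere (S1: 0>-1, S2: 0>-2, S3: 4>1, S4: 3>-1, S5: 2>-2).
Nothing dominates Y: W at S1 (8>0); X at S1 (8>-1); Z at S1 (8>2).
Z is weakly dominated by Y (S1: 8>2, S2: 5>2, S3: 9>4, S4: 9>3, S5: 3>1).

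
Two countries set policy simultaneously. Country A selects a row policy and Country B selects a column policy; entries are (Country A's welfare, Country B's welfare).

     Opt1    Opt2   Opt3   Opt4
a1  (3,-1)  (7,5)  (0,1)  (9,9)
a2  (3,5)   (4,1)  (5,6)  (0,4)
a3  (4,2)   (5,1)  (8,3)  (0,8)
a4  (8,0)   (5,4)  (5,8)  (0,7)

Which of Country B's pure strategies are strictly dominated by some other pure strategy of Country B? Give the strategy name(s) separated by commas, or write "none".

Opt1, Opt2

Opt1: dominated, since Opt3 does at least as well everywhere (a1: 1>-1, a2: 6>5, a3: 3>2, a4: 8>0).
Opt2: dominated, since Opt4 does at least as well everywhere (a1: 9>5, a2: 4>1, a3: 8>1, a4: 7>4).
Opt3: no other strategy beats it everywhere (Opt1 at a1 (1>-1); Opt2 at a2 (6>1); Opt4 at a2 (6>4)).
Nothing dominates Opt4: Opt1 at a1 (9>-1); Opt2 at a1 (9>5); Opt3 at a1 (9>1).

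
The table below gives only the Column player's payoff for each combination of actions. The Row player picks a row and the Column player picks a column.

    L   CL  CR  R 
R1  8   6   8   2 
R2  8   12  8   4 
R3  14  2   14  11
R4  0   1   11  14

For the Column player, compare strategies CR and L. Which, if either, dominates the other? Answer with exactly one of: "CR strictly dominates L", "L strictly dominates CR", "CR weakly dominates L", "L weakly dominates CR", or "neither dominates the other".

CR weakly dominates L

CR's payoffs vs L's, by the Row player's action — R1: 8=8, R2: 8=8, R3: 14=14, R4: 11>0.
CR is at least as good everywhere and strictly better somewhere (tied only at R1, R2, R3), so CR weakly but not strictly dominates L.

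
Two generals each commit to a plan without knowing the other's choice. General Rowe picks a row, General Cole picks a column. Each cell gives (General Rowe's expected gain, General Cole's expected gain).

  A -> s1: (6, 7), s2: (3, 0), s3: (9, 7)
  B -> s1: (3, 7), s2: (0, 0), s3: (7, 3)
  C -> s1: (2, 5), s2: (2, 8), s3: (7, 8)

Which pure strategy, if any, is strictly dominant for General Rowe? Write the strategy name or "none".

A

A vs B: s1: 6>3, s2: 3>0, s3: 9>7.
A vs C: s1: 6>2, s2: 3>2, s3: 9>7.
A strictly beats every other strategy against every opponent action, so it is strictly dominant.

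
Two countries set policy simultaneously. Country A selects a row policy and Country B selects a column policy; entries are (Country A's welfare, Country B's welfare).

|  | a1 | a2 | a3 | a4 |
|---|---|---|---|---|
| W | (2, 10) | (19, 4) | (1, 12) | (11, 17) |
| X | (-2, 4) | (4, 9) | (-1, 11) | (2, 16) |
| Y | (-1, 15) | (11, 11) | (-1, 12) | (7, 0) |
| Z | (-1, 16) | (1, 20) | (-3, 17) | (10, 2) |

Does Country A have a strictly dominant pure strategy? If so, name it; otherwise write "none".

W

W vs X: a1: 2>-2, a2: 19>4, a3: 1>-1, a4: 11>2.
W vs Y: a1: 2>-1, a2: 19>11, a3: 1>-1, a4: 11>7.
W vs Z: a1: 2>-1, a2: 19>1, a3: 1>-3, a4: 11>10.
W strictly beats every other strategy against every opponent action, so it is strictly dominant.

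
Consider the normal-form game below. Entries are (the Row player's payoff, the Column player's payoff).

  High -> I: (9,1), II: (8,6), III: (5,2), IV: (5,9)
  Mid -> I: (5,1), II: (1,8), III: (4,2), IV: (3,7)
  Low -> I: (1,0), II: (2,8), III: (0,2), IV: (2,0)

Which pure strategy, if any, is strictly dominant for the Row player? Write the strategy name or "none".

High vs Mid: I: 9>5, II: 8>1, III: 5>4, IV: 5>3.
High vs Low: I: 9>1, II: 8>2, III: 5>0, IV: 5>2.
High strictly beats every other strategy against every opponent action, so it is strictly dominant.

High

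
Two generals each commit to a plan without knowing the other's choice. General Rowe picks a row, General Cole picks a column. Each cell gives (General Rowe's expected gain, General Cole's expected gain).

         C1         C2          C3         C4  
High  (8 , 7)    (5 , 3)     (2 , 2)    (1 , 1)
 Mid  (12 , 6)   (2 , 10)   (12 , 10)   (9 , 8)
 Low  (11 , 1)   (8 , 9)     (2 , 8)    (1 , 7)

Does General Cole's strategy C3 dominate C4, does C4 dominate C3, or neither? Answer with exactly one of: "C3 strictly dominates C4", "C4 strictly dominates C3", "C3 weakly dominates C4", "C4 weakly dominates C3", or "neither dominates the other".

C3 strictly dominates C4

C3's payoffs vs C4's, by General Rowe's action — High: 2>1, Mid: 10>8, Low: 8>7.
Every comparison favours C3, so C3 strictly dominates C4.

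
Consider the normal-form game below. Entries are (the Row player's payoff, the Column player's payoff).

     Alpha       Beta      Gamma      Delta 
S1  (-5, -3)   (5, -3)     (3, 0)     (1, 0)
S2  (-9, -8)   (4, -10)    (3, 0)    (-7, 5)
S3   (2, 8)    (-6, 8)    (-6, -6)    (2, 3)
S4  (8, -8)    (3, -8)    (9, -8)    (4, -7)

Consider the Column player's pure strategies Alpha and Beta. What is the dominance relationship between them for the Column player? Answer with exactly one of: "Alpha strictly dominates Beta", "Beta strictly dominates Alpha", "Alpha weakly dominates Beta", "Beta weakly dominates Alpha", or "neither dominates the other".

Alpha weakly dominates Beta

Compare Alpha to Beta across every action of the Row player: S1: -3=-3, S2: -8>-10, S3: 8=8, S4: -8=-8.
Alpha is at least as good everywhere and strictly better somewhere (tied only at S1, S3, S4), so Alpha weakly but not strictly dominates Beta.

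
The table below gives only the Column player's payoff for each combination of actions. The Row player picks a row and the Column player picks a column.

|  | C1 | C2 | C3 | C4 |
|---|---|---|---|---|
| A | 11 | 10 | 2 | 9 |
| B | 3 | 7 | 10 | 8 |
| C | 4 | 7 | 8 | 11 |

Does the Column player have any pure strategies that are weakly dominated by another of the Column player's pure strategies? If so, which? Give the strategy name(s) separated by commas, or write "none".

C1 is not dominated — it holds its own against C2 at A (11>10); C3 at A (11>2); C4 at A (11>9).
Nothing dominates C2: C1 at B (7>3); C3 at A (10>2); C4 at A (10>9).
C3: no other strategy beats it everywhere (C1 at B (10>3); C2 at B (10>7); C4 at B (10>8)).
Nothing dominates C4: C1 at B (8>3); C2 at B (8>7); C3 at A (9>2).

none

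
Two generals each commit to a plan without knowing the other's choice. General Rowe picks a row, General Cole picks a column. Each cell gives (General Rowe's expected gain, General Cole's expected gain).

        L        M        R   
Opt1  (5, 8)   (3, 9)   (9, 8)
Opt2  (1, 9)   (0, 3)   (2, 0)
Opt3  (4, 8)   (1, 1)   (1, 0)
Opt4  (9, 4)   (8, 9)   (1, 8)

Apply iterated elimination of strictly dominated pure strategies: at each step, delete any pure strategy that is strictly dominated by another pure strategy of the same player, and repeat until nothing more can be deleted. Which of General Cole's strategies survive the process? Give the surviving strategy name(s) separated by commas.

M

For General Rowe, Opt1 strictly dominates Opt2 on the remaining columns (L: 5>1, M: 3>0, R: 9>2); eliminate Opt2.
Row Opt3 is eliminated: Opt1 beats it against every remaining column (L: 5>4, M: 3>1, R: 9>1).
General Cole's strategy L is strictly dominated by M (Opt1: 9>8, Opt4: 9>4) and is removed.
For General Cole, M strictly dominates R on the remaining rows (Opt1: 9>8, Opt4: 9>8); eliminate R.
For General Rowe, Opt4 strictly dominates Opt1 on the remaining columns (M: 8>3); eliminate Opt1.
Among the remaining strategies, none is strictly dominated by another pure strategy of the same player, so the elimination stops.
Surviving strategies — General Rowe: {Opt4}; General Cole: {M}.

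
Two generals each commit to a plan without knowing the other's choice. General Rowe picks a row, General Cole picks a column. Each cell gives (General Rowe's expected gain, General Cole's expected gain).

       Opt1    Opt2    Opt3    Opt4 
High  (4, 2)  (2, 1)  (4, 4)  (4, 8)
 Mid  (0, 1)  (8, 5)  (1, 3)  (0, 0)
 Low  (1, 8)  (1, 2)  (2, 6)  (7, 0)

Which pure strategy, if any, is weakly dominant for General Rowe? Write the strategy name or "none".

High fails to dominate Mid at Opt2 (2<8).
Mid fails to dominate High at Opt1 (0<4).
Low fails to dominate High at Opt1 (1<4).
No single strategy dominates all the others.

none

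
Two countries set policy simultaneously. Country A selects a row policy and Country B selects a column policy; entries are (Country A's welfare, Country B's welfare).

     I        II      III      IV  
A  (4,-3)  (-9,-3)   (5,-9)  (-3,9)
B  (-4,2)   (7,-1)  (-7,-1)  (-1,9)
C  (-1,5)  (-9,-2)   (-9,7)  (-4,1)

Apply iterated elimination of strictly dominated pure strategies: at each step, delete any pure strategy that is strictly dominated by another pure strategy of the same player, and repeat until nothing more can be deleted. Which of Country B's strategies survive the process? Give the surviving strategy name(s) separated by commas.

For Country B, IV strictly dominates II on the remaining rows (A: 9>-3, B: 9>-1, C: 1>-2); eliminate II.
For Country A, A strictly dominates C on the remaining columns (I: 4>-1, III: 5>-9, IV: -3>-4); eliminate C.
For Country B, IV strictly dominates I on the remaining rows (A: 9>-3, B: 9>2); eliminate I.
For Country B, IV strictly dominates III on the remaining rows (A: 9>-9, B: 9>-1); eliminate III.
Row A is eliminated: B beats it against every remaining column (IV: -1>-3).
Among the remaining strategies, none is strictly dominated by another pure strategy of the same player, so the elimination stops.
Surviving strategies — Country A: {B}; Country B: {IV}.

IV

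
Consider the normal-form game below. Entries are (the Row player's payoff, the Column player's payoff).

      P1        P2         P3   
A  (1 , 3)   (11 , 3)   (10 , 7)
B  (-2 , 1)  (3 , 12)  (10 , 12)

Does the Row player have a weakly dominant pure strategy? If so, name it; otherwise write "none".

A

A vs B: P1: 1>-2, P2: 11>3, P3: 10=10.
A is at least as good as every other strategy against every opponent action, so it is weakly dominant.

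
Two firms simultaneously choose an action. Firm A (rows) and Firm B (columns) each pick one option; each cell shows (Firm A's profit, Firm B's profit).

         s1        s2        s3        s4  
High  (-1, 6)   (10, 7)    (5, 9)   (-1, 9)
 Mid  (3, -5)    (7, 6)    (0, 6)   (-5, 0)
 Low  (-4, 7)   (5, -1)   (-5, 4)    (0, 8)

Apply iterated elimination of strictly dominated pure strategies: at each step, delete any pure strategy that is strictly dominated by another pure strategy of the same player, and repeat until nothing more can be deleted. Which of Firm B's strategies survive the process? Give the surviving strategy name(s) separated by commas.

Firm B's strategy s1 is strictly dominated by s4 (High: 9>6, Mid: 0>-5, Low: 8>7) and is removed.
For Firm A, High strictly dominates Mid on the remaining columns (s2: 10>7, s3: 5>0, s4: -1>-5); eliminate Mid.
Column s2 is eliminated: s3 beats it against every remaining row (High: 9>7, Low: 4>-1).
Among the remaining strategies, none is strictly dominated by another pure strategy of the same player, so the elimination stops.
Surviving strategies — Firm A: {High, Low}; Firm B: {s3, s4}.

s3, s4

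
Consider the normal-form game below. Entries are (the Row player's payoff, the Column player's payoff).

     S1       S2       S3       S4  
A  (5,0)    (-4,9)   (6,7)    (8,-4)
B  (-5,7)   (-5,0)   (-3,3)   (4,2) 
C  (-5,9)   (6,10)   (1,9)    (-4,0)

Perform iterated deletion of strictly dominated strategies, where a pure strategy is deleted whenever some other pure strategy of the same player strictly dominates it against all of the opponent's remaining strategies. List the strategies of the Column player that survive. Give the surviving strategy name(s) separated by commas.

S2

For the Row player, A strictly dominates B on the remaining columns (S1: 5>-5, S2: -4>-5, S3: 6>-3, S4: 8>4); eliminate B.
Column S1 is eliminated: S2 beats it against every remaining row (A: 9>0, C: 10>9).
The Column player's strategy S3 is strictly dominated by S2 (A: 9>7, C: 10>9) and is removed.
Column S4 is eliminated: S2 beats it against every remaining row (A: 9>-4, C: 10>0).
Row A is eliminated: C beats it against every remaining column (S2: 6>-4).
Among the remaining strategies, none is strictly dominated by another pure strategy of the same player, so the elimination stops.
Surviving strategies — the Row player: {C}; the Column player: {S2}.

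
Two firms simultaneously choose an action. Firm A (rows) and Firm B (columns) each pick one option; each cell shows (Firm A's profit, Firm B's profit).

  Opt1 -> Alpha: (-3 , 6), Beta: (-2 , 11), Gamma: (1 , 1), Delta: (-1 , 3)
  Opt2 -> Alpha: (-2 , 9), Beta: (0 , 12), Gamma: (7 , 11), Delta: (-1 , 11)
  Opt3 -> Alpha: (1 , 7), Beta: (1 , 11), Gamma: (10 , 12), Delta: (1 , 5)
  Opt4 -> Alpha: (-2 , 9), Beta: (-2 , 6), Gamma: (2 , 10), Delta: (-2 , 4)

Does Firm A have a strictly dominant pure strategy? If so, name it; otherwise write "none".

Opt3

Opt3 vs Opt1: Alpha: 1>-3, Beta: 1>-2, Gamma: 10>1, Delta: 1>-1.
Opt3 vs Opt2: Alpha: 1>-2, Beta: 1>0, Gamma: 10>7, Delta: 1>-1.
Opt3 vs Opt4: Alpha: 1>-2, Beta: 1>-2, Gamma: 10>2, Delta: 1>-2.
Opt3 strictly beats every other strategy against every opponent action, so it is strictly dominant.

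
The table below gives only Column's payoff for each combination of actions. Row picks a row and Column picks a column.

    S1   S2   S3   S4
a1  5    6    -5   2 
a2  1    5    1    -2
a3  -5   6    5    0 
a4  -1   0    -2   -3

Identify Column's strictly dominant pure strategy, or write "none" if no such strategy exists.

S2 vs S1: a1: 6>5, a2: 5>1, a3: 6>-5, a4: 0>-1.
S2 vs S3: a1: 6>-5, a2: 5>1, a3: 6>5, a4: 0>-2.
S2 vs S4: a1: 6>2, a2: 5>-2, a3: 6>0, a4: 0>-3.
S2 strictly beats every other strategy against every opponent action, so it is strictly dominant.

S2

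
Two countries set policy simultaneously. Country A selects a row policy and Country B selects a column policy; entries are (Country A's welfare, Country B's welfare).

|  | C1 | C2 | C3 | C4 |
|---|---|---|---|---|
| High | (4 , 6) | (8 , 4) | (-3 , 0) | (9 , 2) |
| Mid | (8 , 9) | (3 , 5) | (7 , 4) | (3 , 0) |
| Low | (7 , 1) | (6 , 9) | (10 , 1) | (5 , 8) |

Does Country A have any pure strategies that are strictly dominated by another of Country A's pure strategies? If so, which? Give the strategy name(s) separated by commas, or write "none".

Nothing dominates High: Mid at C2 (8>3); Low at C2 (8>6).
Nothing dominates Mid: High at C1 (8>4); Low at C1 (8>7).
Low is not dominated — it holds its own against High at C1 (7>4); Mid at C2 (6>3).

none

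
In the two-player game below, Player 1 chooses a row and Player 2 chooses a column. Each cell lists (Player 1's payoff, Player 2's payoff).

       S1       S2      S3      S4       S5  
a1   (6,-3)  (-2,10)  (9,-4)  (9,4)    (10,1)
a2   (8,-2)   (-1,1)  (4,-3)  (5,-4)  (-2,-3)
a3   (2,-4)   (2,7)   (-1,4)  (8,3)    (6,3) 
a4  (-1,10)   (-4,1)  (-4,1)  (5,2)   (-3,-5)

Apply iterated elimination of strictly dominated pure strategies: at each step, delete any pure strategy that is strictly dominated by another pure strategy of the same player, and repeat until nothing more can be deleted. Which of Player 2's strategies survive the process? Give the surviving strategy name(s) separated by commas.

Player 1's strategy a4 is strictly dominated by a1 (S1: 6>-1, S2: -2>-4, S3: 9>-4, S4: 9>5, S5: 10>-3) and is removed.
For Player 2, S2 strictly dominates S1 on the remaining rows (a1: 10>-3, a2: 1>-2, a3: 7>-4); eliminate S1.
Column S3 is eliminated: S2 beats it against every remaining row (a1: 10>-4, a2: 1>-3, a3: 7>4).
For Player 1, a3 strictly dominates a2 on the remaining columns (S2: 2>-1, S4: 8>5, S5: 6>-2); eliminate a2.
Column S4 is eliminated: S2 beats it against every remaining row (a1: 10>4, a3: 7>3).
For Player 2, S2 strictly dominates S5 on the remaining rows (a1: 10>1, a3: 7>3); eliminate S5.
Player 1's strategy a1 is strictly dominated by a3 (S2: 2>-2) and is removed.
Among the remaining strategies, none is strictly dominated by another pure strategy of the same player, so the elimination stops.
Surviving strategies — Player 1: {a3}; Player 2: {S2}.

S2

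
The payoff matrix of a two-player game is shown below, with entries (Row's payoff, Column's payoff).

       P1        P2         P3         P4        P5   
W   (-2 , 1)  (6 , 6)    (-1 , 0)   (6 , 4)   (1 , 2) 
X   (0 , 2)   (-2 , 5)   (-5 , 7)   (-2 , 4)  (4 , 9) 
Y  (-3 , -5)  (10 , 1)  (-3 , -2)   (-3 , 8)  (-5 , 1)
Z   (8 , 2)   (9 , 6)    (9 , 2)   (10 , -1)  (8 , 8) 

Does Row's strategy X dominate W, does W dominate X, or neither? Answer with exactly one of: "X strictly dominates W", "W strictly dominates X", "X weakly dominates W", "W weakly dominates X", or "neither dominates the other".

X's payoffs vs W's, by Column's action — P1: 0>-2, P2: -2<6, P3: -5<-1, P4: -2<6, P5: 4>1.
X does better at P1, P5 but worse at P2, P3, P4; neither strategy dominates the other.

neither dominates the other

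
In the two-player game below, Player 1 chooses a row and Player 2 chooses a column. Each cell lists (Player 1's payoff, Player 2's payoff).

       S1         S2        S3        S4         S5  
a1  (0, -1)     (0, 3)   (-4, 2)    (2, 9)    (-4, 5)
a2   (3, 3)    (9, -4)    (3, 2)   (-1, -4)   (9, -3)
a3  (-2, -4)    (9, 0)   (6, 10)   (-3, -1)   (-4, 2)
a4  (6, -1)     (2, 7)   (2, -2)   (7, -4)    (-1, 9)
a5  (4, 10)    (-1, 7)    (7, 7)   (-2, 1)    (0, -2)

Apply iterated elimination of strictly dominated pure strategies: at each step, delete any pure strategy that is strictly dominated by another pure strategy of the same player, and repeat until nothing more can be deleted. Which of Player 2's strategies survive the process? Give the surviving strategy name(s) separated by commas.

S1, S2, S3, S5

Player 1's strategy a1 is strictly dominated by a4 (S1: 6>0, S2: 2>0, S3: 2>-4, S4: 7>2, S5: -1>-4) and is removed.
Column S4 is eliminated: S3 beats it against every remaining row (a2: 2>-4, a3: 10>-1, a4: -2>-4, a5: 7>1).
Among the remaining strategies, none is strictly dominated by another pure strategy of the same player, so the elimination stops.
Surviving strategies — Player 1: {a2, a3, a4, a5}; Player 2: {S1, S2, S3, S5}.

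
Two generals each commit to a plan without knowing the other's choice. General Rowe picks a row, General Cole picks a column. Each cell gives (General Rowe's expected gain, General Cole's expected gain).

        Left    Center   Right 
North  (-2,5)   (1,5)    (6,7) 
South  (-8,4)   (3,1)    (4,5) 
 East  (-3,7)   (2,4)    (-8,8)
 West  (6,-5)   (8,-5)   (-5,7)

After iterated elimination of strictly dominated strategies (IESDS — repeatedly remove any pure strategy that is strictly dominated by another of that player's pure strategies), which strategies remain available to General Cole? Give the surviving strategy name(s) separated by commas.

Right

Row East is eliminated: West beats it against every remaining column (Left: 6>-3, Center: 8>2, Right: -5>-8).
General Cole's strategy Left is strictly dominated by Right (North: 7>5, South: 5>4, West: 7>-5) and is removed.
General Cole's strategy Center is strictly dominated by Right (North: 7>5, South: 5>1, West: 7>-5) and is removed.
Row South is eliminated: North beats it against every remaining column (Right: 6>4).
General Rowe's strategy West is strictly dominated by North (Right: 6>-5) and is removed.
Among the remaining strategies, none is strictly dominated by another pure strategy of the same player, so the elimination stops.
Surviving strategies — General Rowe: {North}; General Cole: {Right}.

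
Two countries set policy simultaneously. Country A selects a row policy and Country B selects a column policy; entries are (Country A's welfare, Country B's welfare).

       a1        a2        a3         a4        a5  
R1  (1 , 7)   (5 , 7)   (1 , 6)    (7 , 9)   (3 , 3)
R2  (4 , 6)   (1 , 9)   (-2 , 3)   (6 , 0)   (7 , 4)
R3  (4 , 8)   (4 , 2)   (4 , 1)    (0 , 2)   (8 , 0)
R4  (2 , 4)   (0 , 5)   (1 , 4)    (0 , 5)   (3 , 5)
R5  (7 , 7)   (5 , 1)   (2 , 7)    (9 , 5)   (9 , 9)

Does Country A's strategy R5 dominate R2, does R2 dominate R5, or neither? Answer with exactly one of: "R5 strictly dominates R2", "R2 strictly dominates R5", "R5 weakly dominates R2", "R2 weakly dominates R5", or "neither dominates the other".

R5 strictly dominates R2

Compare R5 to R2 across each choice by Country B: a1: 7>4, a2: 5>1, a3: 2>-2, a4: 9>6, a5: 9>7.
R5 gives a strictly higher payoff against each choice by Country B, so R5 strictly dominates R2.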